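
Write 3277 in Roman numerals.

Convert 3277 to Roman numerals:
  3277 contains 3×1000 (MMM)
  277 contains 2×100 (CC)
  77 contains 1×50 (L)
  27 contains 2×10 (XX)
  7 contains 1×5 (V)
  2 contains 2×1 (II)

MMMCCLXXVII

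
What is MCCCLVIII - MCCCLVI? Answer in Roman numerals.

MCCCLVIII = 1358
MCCCLVI = 1356
1358 - 1356 = 2

II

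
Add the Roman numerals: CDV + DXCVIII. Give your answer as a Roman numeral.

CDV = 405
DXCVIII = 598
405 + 598 = 1003

MIII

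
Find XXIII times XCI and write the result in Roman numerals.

XXIII = 23
XCI = 91
23 × 91 = 2093

MMXCIII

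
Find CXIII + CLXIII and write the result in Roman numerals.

CXIII = 113
CLXIII = 163
113 + 163 = 276

CCLXXVI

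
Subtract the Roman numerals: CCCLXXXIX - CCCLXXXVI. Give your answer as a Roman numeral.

CCCLXXXIX = 389
CCCLXXXVI = 386
389 - 386 = 3

III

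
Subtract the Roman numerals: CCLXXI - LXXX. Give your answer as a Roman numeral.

CCLXXI = 271
LXXX = 80
271 - 80 = 191

CXCI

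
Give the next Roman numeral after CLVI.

CLVI = 156; next is 157

CLVII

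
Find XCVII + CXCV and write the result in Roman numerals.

XCVII = 97
CXCV = 195
97 + 195 = 292

CCXCII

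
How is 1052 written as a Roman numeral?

Convert 1052 to Roman numerals:
  1052 contains 1×1000 (M)
  52 contains 1×50 (L)
  2 contains 2×1 (II)

MLII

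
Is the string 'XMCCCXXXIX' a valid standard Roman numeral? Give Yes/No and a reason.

'XMCCCXXXIX': Invalid subtractive combination: XM

No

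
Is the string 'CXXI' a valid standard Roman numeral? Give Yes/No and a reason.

'CXXI': Check the rules: uses only the symbols I, V, X, L, C, D, M; no symbol is repeated more than three times in a row; V, L and D each appear at most once; no smaller symbol precedes a larger one (values never increase from left to right). Value: C (100) + X (10) + X (10) + I (1) = 121. So it is a valid standard Roman numeral.

Yes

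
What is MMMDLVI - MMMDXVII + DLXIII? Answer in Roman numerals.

MMMDLVI = 3556, MMMDXVII = 3517, DLXIII = 563
3556 - 3517 = 39
39 + 563 = 602

DCII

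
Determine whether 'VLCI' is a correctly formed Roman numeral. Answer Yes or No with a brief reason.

'VLCI': Invalid subtractive combination: VL

No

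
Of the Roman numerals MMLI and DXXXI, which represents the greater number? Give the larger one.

MMLI = 2051
DXXXI = 531
2051 is larger

MMLI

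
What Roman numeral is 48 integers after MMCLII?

MMCLII = 2152
2152 + 48 = 2200

MMCC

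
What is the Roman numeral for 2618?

Convert 2618 to Roman numerals:
  2618 contains 2×1000 (MM)
  618 contains 1×500 (D)
  118 contains 1×100 (C)
  18 contains 1×10 (X)
  8 contains 1×5 (V)
  3 contains 3×1 (III)

MMDCXVIII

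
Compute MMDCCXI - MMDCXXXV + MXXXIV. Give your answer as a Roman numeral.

MMDCCXI = 2711, MMDCXXXV = 2635, MXXXIV = 1034
2711 - 2635 = 76
76 + 1034 = 1110

MCX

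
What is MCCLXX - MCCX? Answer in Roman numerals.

MCCLXX = 1270
MCCX = 1210
1270 - 1210 = 60

LX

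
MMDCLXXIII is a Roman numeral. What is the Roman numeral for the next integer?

MMDCLXXIII = 2673; next is 2674

MMDCLXXIV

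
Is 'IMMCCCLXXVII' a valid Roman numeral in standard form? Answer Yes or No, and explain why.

'IMMCCCLXXVII': Invalid subtractive combination: IM

No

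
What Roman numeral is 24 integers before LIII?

LIII = 53
53 - 24 = 29

XXIX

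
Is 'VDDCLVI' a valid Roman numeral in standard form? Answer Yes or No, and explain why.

'VDDCLVI': V should not appear more than once

No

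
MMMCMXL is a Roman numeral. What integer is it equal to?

MMMCMXL: M=1000, M=1000, M=1000, CM=900, XL=40
1000 + 1000 + 1000 + 900 + 40 = 3940

3940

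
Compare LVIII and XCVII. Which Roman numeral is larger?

LVIII = 58
XCVII = 97
97 is larger

XCVII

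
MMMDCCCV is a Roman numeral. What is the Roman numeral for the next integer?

MMMDCCCV = 3805; next is 3806

MMMDCCCVI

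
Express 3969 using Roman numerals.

Convert 3969 to Roman numerals:
  3969 contains 3×1000 (MMM)
  969 contains 1×900 (CM)
  69 contains 1×50 (L)
  19 contains 1×10 (X)
  9 contains 1×9 (IX)

MMMCMLXIX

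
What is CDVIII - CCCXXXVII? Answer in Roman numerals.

CDVIII = 408
CCCXXXVII = 337
408 - 337 = 71

LXXI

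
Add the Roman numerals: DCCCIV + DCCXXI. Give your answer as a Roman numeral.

DCCCIV = 804
DCCXXI = 721
804 + 721 = 1525

MDXXV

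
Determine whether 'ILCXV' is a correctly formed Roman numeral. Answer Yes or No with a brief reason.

'ILCXV': Invalid subtractive combination: IL

No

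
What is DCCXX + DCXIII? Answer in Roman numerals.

DCCXX = 720
DCXIII = 613
720 + 613 = 1333

MCCCXXXIII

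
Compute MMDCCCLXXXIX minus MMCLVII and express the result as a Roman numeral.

MMDCCCLXXXIX = 2889
MMCLVII = 2157
2889 - 2157 = 732

DCCXXXII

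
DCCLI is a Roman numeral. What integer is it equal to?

DCCLI: D=500, C=100, C=100, L=50, I=1
500 + 100 + 100 + 50 + 1 = 751

751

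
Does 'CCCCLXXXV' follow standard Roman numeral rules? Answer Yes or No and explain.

'CCCCLXXXV': More than 3 consecutive C's

No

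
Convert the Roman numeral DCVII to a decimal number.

DCVII: D=500, C=100, V=5, I=1, I=1
500 + 100 + 5 + 1 + 1 = 607

607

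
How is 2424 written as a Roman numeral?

Convert 2424 to Roman numerals:
  2424 contains 2×1000 (MM)
  424 contains 1×400 (CD)
  24 contains 2×10 (XX)
  4 contains 1×4 (IV)

MMCDXXIV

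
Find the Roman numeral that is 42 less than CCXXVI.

CCXXVI = 226
226 - 42 = 184

CLXXXIV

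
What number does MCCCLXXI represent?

MCCCLXXI: M=1000, C=100, C=100, C=100, L=50, X=10, X=10, I=1
1000 + 100 + 100 + 100 + 50 + 10 + 10 + 1 = 1371

1371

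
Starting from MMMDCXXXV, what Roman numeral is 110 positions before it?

MMMDCXXXV = 3635
3635 - 110 = 3525

MMMDXXV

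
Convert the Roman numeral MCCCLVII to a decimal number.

MCCCLVII: M=1000, C=100, C=100, C=100, L=50, V=5, I=1, I=1
1000 + 100 + 100 + 100 + 50 + 5 + 1 + 1 = 1357

1357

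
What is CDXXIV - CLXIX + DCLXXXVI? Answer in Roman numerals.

CDXXIV = 424, CLXIX = 169, DCLXXXVI = 686
424 - 169 = 255
255 + 686 = 941

CMXLI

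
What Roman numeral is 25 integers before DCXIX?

DCXIX = 619
619 - 25 = 594

DXCIV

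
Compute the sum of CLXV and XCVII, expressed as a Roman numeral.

CLXV = 165
XCVII = 97
165 + 97 = 262

CCLXII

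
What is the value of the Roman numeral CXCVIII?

CXCVIII: C=100, XC=90, V=5, I=1, I=1, I=1
100 + 90 + 5 + 1 + 1 + 1 = 198

198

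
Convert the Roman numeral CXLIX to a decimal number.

CXLIX: C=100, XL=40, IX=9
100 + 40 + 9 = 149

149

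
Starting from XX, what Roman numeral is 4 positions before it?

XX = 20
20 - 4 = 16

XVI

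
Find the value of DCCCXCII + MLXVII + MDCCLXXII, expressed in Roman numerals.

DCCCXCII = 892, MLXVII = 1067, MDCCLXXII = 1772
892 + 1067 = 1959
1959 + 1772 = 3731

MMMDCCXXXI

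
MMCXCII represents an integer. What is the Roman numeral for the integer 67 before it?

MMCXCII = 2192
2192 - 67 = 2125

MMCXXV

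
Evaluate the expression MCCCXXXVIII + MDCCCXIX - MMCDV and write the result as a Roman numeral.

MCCCXXXVIII = 1338, MDCCCXIX = 1819, MMCDV = 2405
1338 + 1819 = 3157
3157 - 2405 = 752

DCCLII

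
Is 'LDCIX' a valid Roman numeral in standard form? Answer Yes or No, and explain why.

'LDCIX': Invalid subtractive combination: LD

No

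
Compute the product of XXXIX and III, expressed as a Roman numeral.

XXXIX = 39
III = 3
39 × 3 = 117

CXVII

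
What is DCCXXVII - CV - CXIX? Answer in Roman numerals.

DCCXXVII = 727, CV = 105, CXIX = 119
727 - 105 = 622
622 - 119 = 503

DIII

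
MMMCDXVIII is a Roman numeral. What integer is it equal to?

MMMCDXVIII: M=1000, M=1000, M=1000, CD=400, X=10, V=5, I=1, I=1, I=1
1000 + 1000 + 1000 + 400 + 10 + 5 + 1 + 1 + 1 = 3418

3418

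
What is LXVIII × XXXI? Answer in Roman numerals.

LXVIII = 68
XXXI = 31
68 × 31 = 2108

MMCVIII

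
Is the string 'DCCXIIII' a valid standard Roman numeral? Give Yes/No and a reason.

'DCCXIIII': More than 3 consecutive I's

No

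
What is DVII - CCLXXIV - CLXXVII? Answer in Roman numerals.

DVII = 507, CCLXXIV = 274, CLXXVII = 177
507 - 274 = 233
233 - 177 = 56

LVI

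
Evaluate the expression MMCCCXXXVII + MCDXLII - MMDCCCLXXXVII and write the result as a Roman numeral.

MMCCCXXXVII = 2337, MCDXLII = 1442, MMDCCCLXXXVII = 2887
2337 + 1442 = 3779
3779 - 2887 = 892

DCCCXCII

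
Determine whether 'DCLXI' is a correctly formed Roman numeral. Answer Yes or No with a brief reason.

'DCLXI': Check the rules: uses only the symbols I, V, X, L, C, D, M; no symbol is repeated more than three times in a row; V, L and D each appear at most once; no smaller symbol precedes a larger one (values never increase from left to right). Value: D (500) + C (100) + L (50) + X (10) + I (1) = 661. So it is a valid standard Roman numeral.

Yes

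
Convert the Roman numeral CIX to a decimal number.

CIX: C=100, IX=9
100 + 9 = 109

109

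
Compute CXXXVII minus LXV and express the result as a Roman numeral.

CXXXVII = 137
LXV = 65
137 - 65 = 72

LXXII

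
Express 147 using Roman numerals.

Convert 147 to Roman numerals:
  147 contains 1×100 (C)
  47 contains 1×40 (XL)
  7 contains 1×5 (V)
  2 contains 2×1 (II)

CXLVII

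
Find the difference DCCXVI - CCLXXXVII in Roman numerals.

DCCXVI = 716
CCLXXXVII = 287
716 - 287 = 429

CDXXIX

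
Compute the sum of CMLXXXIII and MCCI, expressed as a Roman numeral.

CMLXXXIII = 983
MCCI = 1201
983 + 1201 = 2184

MMCLXXXIV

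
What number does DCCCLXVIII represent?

DCCCLXVIII: D=500, C=100, C=100, C=100, L=50, X=10, V=5, I=1, I=1, I=1
500 + 100 + 100 + 100 + 50 + 10 + 5 + 1 + 1 + 1 = 868

868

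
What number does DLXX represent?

DLXX: D=500, L=50, X=10, X=10
500 + 50 + 10 + 10 = 570

570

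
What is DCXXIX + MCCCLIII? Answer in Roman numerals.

DCXXIX = 629
MCCCLIII = 1353
629 + 1353 = 1982

MCMLXXXII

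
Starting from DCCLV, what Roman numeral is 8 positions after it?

DCCLV = 755
755 + 8 = 763

DCCLXIII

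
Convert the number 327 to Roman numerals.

Convert 327 to Roman numerals:
  327 contains 3×100 (CCC)
  27 contains 2×10 (XX)
  7 contains 1×5 (V)
  2 contains 2×1 (II)

CCCXXVII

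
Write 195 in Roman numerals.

Convert 195 to Roman numerals:
  195 contains 1×100 (C)
  95 contains 1×90 (XC)
  5 contains 1×5 (V)

CXCV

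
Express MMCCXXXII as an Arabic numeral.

MMCCXXXII: M=1000, M=1000, C=100, C=100, X=10, X=10, X=10, I=1, I=1
1000 + 1000 + 100 + 100 + 10 + 10 + 10 + 1 + 1 = 2232

2232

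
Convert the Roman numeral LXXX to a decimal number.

LXXX: L=50, X=10, X=10, X=10
50 + 10 + 10 + 10 = 80

80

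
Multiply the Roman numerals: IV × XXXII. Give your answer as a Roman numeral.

IV = 4
XXXII = 32
4 × 32 = 128

CXXVIII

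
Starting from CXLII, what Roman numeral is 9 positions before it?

CXLII = 142
142 - 9 = 133

CXXXIII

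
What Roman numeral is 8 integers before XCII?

XCII = 92
92 - 8 = 84

LXXXIV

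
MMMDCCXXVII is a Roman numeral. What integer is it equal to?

MMMDCCXXVII: M=1000, M=1000, M=1000, D=500, C=100, C=100, X=10, X=10, V=5, I=1, I=1
1000 + 1000 + 1000 + 500 + 100 + 100 + 10 + 10 + 5 + 1 + 1 = 3727

3727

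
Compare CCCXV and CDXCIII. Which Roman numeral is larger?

CCCXV = 315
CDXCIII = 493
493 is larger

CDXCIII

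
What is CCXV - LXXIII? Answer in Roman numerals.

CCXV = 215
LXXIII = 73
215 - 73 = 142

CXLII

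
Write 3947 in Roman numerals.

Convert 3947 to Roman numerals:
  3947 contains 3×1000 (MMM)
  947 contains 1×900 (CM)
  47 contains 1×40 (XL)
  7 contains 1×5 (V)
  2 contains 2×1 (II)

MMMCMXLVII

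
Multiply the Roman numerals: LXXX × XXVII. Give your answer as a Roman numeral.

LXXX = 80
XXVII = 27
80 × 27 = 2160

MMCLX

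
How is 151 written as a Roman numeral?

Convert 151 to Roman numerals:
  151 contains 1×100 (C)
  51 contains 1×50 (L)
  1 contains 1×1 (I)

CLI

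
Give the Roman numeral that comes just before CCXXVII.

CCXXVII = 227, so the previous integer is 227 - 1 = 226

CCXXVI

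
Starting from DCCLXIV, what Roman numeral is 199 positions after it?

DCCLXIV = 764
764 + 199 = 963

CMLXIII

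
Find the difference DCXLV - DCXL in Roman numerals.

DCXLV = 645
DCXL = 640
645 - 640 = 5

V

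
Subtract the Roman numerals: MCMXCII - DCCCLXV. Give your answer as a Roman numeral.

MCMXCII = 1992
DCCCLXV = 865
1992 - 865 = 1127

MCXXVII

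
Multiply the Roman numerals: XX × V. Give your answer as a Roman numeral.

XX = 20
V = 5
20 × 5 = 100

C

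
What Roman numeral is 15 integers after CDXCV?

CDXCV = 495
495 + 15 = 510

DX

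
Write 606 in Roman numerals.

Convert 606 to Roman numerals:
  606 contains 1×500 (D)
  106 contains 1×100 (C)
  6 contains 1×5 (V)
  1 contains 1×1 (I)

DCVI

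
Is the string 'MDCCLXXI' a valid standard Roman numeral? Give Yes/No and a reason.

'MDCCLXXI': Check the rules: uses only the symbols I, V, X, L, C, D, M; no symbol is repeated more than three times in a row; V, L and D each appear at most once; no smaller symbol precedes a larger one (values never increase from left to right). Value: M (1000) + D (500) + C (100) + C (100) + L (50) + X (10) + X (10) + I (1) = 1771. So it is a valid standard Roman numeral.

Yes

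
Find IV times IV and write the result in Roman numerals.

IV = 4
IV = 4
4 × 4 = 16

XVI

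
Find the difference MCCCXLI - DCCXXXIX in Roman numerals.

MCCCXLI = 1341
DCCXXXIX = 739
1341 - 739 = 602

DCII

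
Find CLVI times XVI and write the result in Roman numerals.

CLVI = 156
XVI = 16
156 × 16 = 2496

MMCDXCVI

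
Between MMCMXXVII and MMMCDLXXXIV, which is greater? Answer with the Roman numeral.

MMCMXXVII = 2927
MMMCDLXXXIV = 3484
3484 is larger

MMMCDLXXXIV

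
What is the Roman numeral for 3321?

Convert 3321 to Roman numerals:
  3321 contains 3×1000 (MMM)
  321 contains 3×100 (CCC)
  21 contains 2×10 (XX)
  1 contains 1×1 (I)

MMMCCCXXI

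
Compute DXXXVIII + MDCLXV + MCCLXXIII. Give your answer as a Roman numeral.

DXXXVIII = 538, MDCLXV = 1665, MCCLXXIII = 1273
538 + 1665 = 2203
2203 + 1273 = 3476

MMMCDLXXVI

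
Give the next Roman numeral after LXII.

LXII = 62, so the next integer is 62 + 1 = 63

LXIII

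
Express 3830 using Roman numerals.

Convert 3830 to Roman numerals:
  3830 contains 3×1000 (MMM)
  830 contains 1×500 (D)
  330 contains 3×100 (CCC)
  30 contains 3×10 (XXX)

MMMDCCCXXX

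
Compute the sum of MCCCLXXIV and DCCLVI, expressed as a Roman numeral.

MCCCLXXIV = 1374
DCCLVI = 756
1374 + 756 = 2130

MMCXXX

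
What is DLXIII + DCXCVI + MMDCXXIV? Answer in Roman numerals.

DLXIII = 563, DCXCVI = 696, MMDCXXIV = 2624
563 + 696 = 1259
1259 + 2624 = 3883

MMMDCCCLXXXIII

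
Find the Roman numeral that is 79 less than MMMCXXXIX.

MMMCXXXIX = 3139
3139 - 79 = 3060

MMMLX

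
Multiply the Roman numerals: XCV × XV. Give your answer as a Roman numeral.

XCV = 95
XV = 15
95 × 15 = 1425

MCDXXV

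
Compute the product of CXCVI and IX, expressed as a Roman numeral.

CXCVI = 196
IX = 9
196 × 9 = 1764

MDCCLXIV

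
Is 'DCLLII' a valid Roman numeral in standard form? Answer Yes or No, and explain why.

'DCLLII': L should not appear more than once

No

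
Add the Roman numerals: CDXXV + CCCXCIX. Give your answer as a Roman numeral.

CDXXV = 425
CCCXCIX = 399
425 + 399 = 824

DCCCXXIV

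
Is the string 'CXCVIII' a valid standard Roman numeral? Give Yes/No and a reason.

'CXCVIII': Check the rules: uses only the symbols I, V, X, L, C, D, M; no symbol is repeated more than three times in a row; V, L and D each appear at most once; the only place a smaller symbol precedes a larger one is the allowed subtractive pair XC, the symbol right after such a pair (if any) is smaller than the pair's first symbol, and otherwise the values never increase from left to right. Value: C (100) + XC (90) + V (5) + I (1) + I (1) + I (1) = 198. So it is a valid standard Roman numeral.

Yes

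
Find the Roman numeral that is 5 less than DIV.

DIV = 504
504 - 5 = 499

CDXCIX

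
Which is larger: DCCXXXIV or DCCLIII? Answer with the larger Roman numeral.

DCCXXXIV = 734
DCCLIII = 753
753 is larger

DCCLIII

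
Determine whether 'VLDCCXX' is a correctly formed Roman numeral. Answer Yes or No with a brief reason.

'VLDCCXX': Invalid subtractive combination: VL

No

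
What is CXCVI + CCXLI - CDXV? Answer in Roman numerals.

CXCVI = 196, CCXLI = 241, CDXV = 415
196 + 241 = 437
437 - 415 = 22

XXII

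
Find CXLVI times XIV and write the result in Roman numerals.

CXLVI = 146
XIV = 14
146 × 14 = 2044

MMXLIV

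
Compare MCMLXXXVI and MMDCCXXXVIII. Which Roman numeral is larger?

MCMLXXXVI = 1986
MMDCCXXXVIII = 2738
2738 is larger

MMDCCXXXVIII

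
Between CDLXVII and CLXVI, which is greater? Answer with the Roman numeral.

CDLXVII = 467
CLXVI = 166
467 is larger

CDLXVII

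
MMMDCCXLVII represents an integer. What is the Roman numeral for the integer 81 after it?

MMMDCCXLVII = 3747
3747 + 81 = 3828

MMMDCCCXXVIII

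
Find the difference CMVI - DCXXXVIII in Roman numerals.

CMVI = 906
DCXXXVIII = 638
906 - 638 = 268

CCLXVIII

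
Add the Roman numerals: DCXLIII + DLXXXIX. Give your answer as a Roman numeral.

DCXLIII = 643
DLXXXIX = 589
643 + 589 = 1232

MCCXXXII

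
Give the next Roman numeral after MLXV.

MLXV = 1065, so the next integer is 1065 + 1 = 1066

MLXVI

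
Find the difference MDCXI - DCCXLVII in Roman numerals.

MDCXI = 1611
DCCXLVII = 747
1611 - 747 = 864

DCCCLXIV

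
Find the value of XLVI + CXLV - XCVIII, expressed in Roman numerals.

XLVI = 46, CXLV = 145, XCVIII = 98
46 + 145 = 191
191 - 98 = 93

XCIII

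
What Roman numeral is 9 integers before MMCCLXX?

MMCCLXX = 2270
2270 - 9 = 2261

MMCCLXI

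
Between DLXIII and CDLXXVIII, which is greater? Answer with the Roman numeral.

DLXIII = 563
CDLXXVIII = 478
563 is larger

DLXIII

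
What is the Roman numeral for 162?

Convert 162 to Roman numerals:
  162 contains 1×100 (C)
  62 contains 1×50 (L)
  12 contains 1×10 (X)
  2 contains 2×1 (II)

CLXII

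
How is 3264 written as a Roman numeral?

Convert 3264 to Roman numerals:
  3264 contains 3×1000 (MMM)
  264 contains 2×100 (CC)
  64 contains 1×50 (L)
  14 contains 1×10 (X)
  4 contains 1×4 (IV)

MMMCCLXIV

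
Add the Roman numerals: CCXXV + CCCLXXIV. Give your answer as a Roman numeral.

CCXXV = 225
CCCLXXIV = 374
225 + 374 = 599

DXCIX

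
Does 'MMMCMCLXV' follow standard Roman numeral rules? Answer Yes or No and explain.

'MMMCMCLXV': C cannot come right after the subtractive pair CM: once C is subtracted in CM, the next symbol must be smaller than C

No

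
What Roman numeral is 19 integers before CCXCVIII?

CCXCVIII = 298
298 - 19 = 279

CCLXXIX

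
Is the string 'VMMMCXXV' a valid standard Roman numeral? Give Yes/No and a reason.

'VMMMCXXV': V should not appear more than once

No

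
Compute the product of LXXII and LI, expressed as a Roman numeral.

LXXII = 72
LI = 51
72 × 51 = 3672

MMMDCLXXII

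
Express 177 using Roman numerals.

Convert 177 to Roman numerals:
  177 contains 1×100 (C)
  77 contains 1×50 (L)
  27 contains 2×10 (XX)
  7 contains 1×5 (V)
  2 contains 2×1 (II)

CLXXVII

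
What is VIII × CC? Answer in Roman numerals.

VIII = 8
CC = 200
8 × 200 = 1600

MDC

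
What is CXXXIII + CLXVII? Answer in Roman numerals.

CXXXIII = 133
CLXVII = 167
133 + 167 = 300

CCC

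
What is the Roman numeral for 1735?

Convert 1735 to Roman numerals:
  1735 contains 1×1000 (M)
  735 contains 1×500 (D)
  235 contains 2×100 (CC)
  35 contains 3×10 (XXX)
  5 contains 1×5 (V)

MDCCXXXV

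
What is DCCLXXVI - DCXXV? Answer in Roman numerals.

DCCLXXVI = 776
DCXXV = 625
776 - 625 = 151

CLI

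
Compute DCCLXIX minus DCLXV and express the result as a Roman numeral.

DCCLXIX = 769
DCLXV = 665
769 - 665 = 104

CIV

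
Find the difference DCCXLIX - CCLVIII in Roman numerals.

DCCXLIX = 749
CCLVIII = 258
749 - 258 = 491

CDXCI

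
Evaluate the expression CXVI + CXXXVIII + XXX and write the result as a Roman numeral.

CXVI = 116, CXXXVIII = 138, XXX = 30
116 + 138 = 254
254 + 30 = 284

CCLXXXIV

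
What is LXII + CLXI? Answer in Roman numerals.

LXII = 62
CLXI = 161
62 + 161 = 223

CCXXIII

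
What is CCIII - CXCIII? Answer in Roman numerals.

CCIII = 203
CXCIII = 193
203 - 193 = 10

X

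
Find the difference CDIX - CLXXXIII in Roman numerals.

CDIX = 409
CLXXXIII = 183
409 - 183 = 226

CCXXVI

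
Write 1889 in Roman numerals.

Convert 1889 to Roman numerals:
  1889 contains 1×1000 (M)
  889 contains 1×500 (D)
  389 contains 3×100 (CCC)
  89 contains 1×50 (L)
  39 contains 3×10 (XXX)
  9 contains 1×9 (IX)

MDCCCLXXXIX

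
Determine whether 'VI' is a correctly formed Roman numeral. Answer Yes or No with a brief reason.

'VI': Check the rules: uses only the symbols I, V, X, L, C, D, M; no symbol is repeated more than three times in a row; V, L and D each appear at most once; no smaller symbol precedes a larger one (values never increase from left to right). Value: V (5) + I (1) = 6. So it is a valid standard Roman numeral.

Yes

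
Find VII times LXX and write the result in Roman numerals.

VII = 7
LXX = 70
7 × 70 = 490

CDXC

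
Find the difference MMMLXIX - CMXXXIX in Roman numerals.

MMMLXIX = 3069
CMXXXIX = 939
3069 - 939 = 2130

MMCXXX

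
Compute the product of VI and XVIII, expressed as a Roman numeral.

VI = 6
XVIII = 18
6 × 18 = 108

CVIII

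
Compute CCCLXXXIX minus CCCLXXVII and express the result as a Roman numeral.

CCCLXXXIX = 389
CCCLXXVII = 377
389 - 377 = 12

XII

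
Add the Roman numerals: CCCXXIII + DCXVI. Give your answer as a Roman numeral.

CCCXXIII = 323
DCXVI = 616
323 + 616 = 939

CMXXXIX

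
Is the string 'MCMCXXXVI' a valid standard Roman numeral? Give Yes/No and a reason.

'MCMCXXXVI': C cannot come right after the subtractive pair CM: once C is subtracted in CM, the next symbol must be smaller than C

No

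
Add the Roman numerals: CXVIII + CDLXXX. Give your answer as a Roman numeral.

CXVIII = 118
CDLXXX = 480
118 + 480 = 598

DXCVIII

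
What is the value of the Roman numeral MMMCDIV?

MMMCDIV: M=1000, M=1000, M=1000, CD=400, IV=4
1000 + 1000 + 1000 + 400 + 4 = 3404

3404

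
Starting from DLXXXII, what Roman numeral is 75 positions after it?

DLXXXII = 582
582 + 75 = 657

DCLVII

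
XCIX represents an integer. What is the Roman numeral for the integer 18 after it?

XCIX = 99
99 + 18 = 117

CXVII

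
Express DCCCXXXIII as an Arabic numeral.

DCCCXXXIII: D=500, C=100, C=100, C=100, X=10, X=10, X=10, I=1, I=1, I=1
500 + 100 + 100 + 100 + 10 + 10 + 10 + 1 + 1 + 1 = 833

833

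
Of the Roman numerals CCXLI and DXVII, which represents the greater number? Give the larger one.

CCXLI = 241
DXVII = 517
517 is larger

DXVII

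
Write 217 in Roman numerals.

Convert 217 to Roman numerals:
  217 contains 2×100 (CC)
  17 contains 1×10 (X)
  7 contains 1×5 (V)
  2 contains 2×1 (II)

CCXVII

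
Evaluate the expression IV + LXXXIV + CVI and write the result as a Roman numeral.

IV = 4, LXXXIV = 84, CVI = 106
4 + 84 = 88
88 + 106 = 194

CXCIV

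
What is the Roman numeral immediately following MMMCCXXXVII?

MMMCCXXXVII = 3237, so the next integer is 3237 + 1 = 3238

MMMCCXXXVIII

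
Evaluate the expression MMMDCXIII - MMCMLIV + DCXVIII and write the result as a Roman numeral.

MMMDCXIII = 3613, MMCMLIV = 2954, DCXVIII = 618
3613 - 2954 = 659
659 + 618 = 1277

MCCLXXVII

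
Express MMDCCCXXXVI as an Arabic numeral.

MMDCCCXXXVI: M=1000, M=1000, D=500, C=100, C=100, C=100, X=10, X=10, X=10, V=5, I=1
1000 + 1000 + 500 + 100 + 100 + 100 + 10 + 10 + 10 + 5 + 1 = 2836

2836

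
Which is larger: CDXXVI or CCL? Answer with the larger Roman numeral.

CDXXVI = 426
CCL = 250
426 is larger

CDXXVI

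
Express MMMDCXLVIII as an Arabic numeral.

MMMDCXLVIII: M=1000, M=1000, M=1000, D=500, C=100, XL=40, V=5, I=1, I=1, I=1
1000 + 1000 + 1000 + 500 + 100 + 40 + 5 + 1 + 1 + 1 = 3648

3648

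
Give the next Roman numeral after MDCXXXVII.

MDCXXXVII = 1637; next is 1638

MDCXXXVIII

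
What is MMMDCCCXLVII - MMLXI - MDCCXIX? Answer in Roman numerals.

MMMDCCCXLVII = 3847, MMLXI = 2061, MDCCXIX = 1719
3847 - 2061 = 1786
1786 - 1719 = 67

LXVII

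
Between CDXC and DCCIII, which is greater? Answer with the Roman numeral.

CDXC = 490
DCCIII = 703
703 is larger

DCCIII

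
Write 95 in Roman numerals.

Convert 95 to Roman numerals:
  95 contains 1×90 (XC)
  5 contains 1×5 (V)

XCV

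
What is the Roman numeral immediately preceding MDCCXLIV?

MDCCXLIV = 1744; previous is 1743

MDCCXLIII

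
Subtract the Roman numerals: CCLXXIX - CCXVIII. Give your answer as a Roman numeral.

CCLXXIX = 279
CCXVIII = 218
279 - 218 = 61

LXI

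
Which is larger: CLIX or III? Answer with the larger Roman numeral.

CLIX = 159
III = 3
159 is larger

CLIX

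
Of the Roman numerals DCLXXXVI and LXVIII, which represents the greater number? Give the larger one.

DCLXXXVI = 686
LXVIII = 68
686 is larger

DCLXXXVI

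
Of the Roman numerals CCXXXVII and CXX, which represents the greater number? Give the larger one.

CCXXXVII = 237
CXX = 120
237 is larger

CCXXXVII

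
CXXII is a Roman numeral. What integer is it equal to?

CXXII: C=100, X=10, X=10, I=1, I=1
100 + 10 + 10 + 1 + 1 = 122

122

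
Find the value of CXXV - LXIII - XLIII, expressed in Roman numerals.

CXXV = 125, LXIII = 63, XLIII = 43
125 - 63 = 62
62 - 43 = 19

XIX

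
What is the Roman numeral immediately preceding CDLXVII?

CDLXVII = 467; previous is 466

CDLXVI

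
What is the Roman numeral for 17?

Convert 17 to Roman numerals:
  17 contains 1×10 (X)
  7 contains 1×5 (V)
  2 contains 2×1 (II)

XVII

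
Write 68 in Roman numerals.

Convert 68 to Roman numerals:
  68 contains 1×50 (L)
  18 contains 1×10 (X)
  8 contains 1×5 (V)
  3 contains 3×1 (III)

LXVIII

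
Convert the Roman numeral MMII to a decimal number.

MMII: M=1000, M=1000, I=1, I=1
1000 + 1000 + 1 + 1 = 2002

2002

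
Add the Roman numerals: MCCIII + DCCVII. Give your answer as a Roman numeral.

MCCIII = 1203
DCCVII = 707
1203 + 707 = 1910

MCMX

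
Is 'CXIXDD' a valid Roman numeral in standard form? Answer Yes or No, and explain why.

'CXIXDD': D should not appear more than once

No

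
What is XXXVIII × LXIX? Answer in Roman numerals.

XXXVIII = 38
LXIX = 69
38 × 69 = 2622

MMDCXXII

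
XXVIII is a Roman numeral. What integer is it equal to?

XXVIII: X=10, X=10, V=5, I=1, I=1, I=1
10 + 10 + 5 + 1 + 1 + 1 = 28

28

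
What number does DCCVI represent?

DCCVI: D=500, C=100, C=100, V=5, I=1
500 + 100 + 100 + 5 + 1 = 706

706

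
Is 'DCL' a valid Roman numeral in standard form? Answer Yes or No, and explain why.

'DCL': Check the rules: uses only the symbols I, V, X, L, C, D, M; no symbol is repeated more than three times in a row; V, L and D each appear at most once; no smaller symbol precedes a larger one (values never increase from left to right). Value: D (500) + C (100) + L (50) = 650. So it is a valid standard Roman numeral.

Yes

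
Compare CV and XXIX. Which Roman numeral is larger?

CV = 105
XXIX = 29
105 is larger

CV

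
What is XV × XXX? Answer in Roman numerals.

XV = 15
XXX = 30
15 × 30 = 450

CDL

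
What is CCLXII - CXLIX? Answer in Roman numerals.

CCLXII = 262
CXLIX = 149
262 - 149 = 113

CXIII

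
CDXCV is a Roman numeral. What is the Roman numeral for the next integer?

CDXCV = 495, so the next integer is 495 + 1 = 496

CDXCVI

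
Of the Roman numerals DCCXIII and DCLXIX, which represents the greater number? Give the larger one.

DCCXIII = 713
DCLXIX = 669
713 is larger

DCCXIII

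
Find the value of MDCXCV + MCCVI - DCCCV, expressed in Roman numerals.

MDCXCV = 1695, MCCVI = 1206, DCCCV = 805
1695 + 1206 = 2901
2901 - 805 = 2096

MMXCVI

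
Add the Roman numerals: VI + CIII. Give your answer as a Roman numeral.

VI = 6
CIII = 103
6 + 103 = 109

CIX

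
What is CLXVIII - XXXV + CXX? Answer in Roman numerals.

CLXVIII = 168, XXXV = 35, CXX = 120
168 - 35 = 133
133 + 120 = 253

CCLIII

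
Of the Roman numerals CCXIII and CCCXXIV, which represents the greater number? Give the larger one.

CCXIII = 213
CCCXXIV = 324
324 is larger

CCCXXIV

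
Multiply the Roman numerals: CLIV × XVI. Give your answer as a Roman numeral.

CLIV = 154
XVI = 16
154 × 16 = 2464

MMCDLXIV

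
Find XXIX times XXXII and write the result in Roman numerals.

XXIX = 29
XXXII = 32
29 × 32 = 928

CMXXVIII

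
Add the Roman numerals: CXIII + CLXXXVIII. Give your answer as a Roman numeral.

CXIII = 113
CLXXXVIII = 188
113 + 188 = 301

CCCI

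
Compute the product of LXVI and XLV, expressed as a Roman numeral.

LXVI = 66
XLV = 45
66 × 45 = 2970

MMCMLXX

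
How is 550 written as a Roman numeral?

Convert 550 to Roman numerals:
  550 contains 1×500 (D)
  50 contains 1×50 (L)

DL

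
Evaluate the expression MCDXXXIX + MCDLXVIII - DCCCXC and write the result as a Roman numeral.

MCDXXXIX = 1439, MCDLXVIII = 1468, DCCCXC = 890
1439 + 1468 = 2907
2907 - 890 = 2017

MMXVII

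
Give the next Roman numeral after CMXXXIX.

CMXXXIX = 939; next is 940

CMXL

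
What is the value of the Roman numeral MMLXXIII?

MMLXXIII: M=1000, M=1000, L=50, X=10, X=10, I=1, I=1, I=1
1000 + 1000 + 50 + 10 + 10 + 1 + 1 + 1 = 2073

2073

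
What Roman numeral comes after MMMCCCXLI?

MMMCCCXLI = 3341, so the next integer is 3341 + 1 = 3342

MMMCCCXLII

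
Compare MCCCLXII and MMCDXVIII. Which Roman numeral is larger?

MCCCLXII = 1362
MMCDXVIII = 2418
2418 is larger

MMCDXVIII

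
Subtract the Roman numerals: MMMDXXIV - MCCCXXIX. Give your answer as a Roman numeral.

MMMDXXIV = 3524
MCCCXXIX = 1329
3524 - 1329 = 2195

MMCXCV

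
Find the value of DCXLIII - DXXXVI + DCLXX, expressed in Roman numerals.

DCXLIII = 643, DXXXVI = 536, DCLXX = 670
643 - 536 = 107
107 + 670 = 777

DCCLXXVII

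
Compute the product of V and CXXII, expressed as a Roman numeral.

V = 5
CXXII = 122
5 × 122 = 610

DCX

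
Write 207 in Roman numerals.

Convert 207 to Roman numerals:
  207 contains 2×100 (CC)
  7 contains 1×5 (V)
  2 contains 2×1 (II)

CCVII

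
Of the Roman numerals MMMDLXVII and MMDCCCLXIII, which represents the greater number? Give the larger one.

MMMDLXVII = 3567
MMDCCCLXIII = 2863
3567 is larger

MMMDLXVII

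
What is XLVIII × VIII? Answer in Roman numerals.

XLVIII = 48
VIII = 8
48 × 8 = 384

CCCLXXXIV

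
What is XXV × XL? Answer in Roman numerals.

XXV = 25
XL = 40
25 × 40 = 1000

M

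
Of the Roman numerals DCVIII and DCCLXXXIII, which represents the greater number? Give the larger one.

DCVIII = 608
DCCLXXXIII = 783
783 is larger

DCCLXXXIII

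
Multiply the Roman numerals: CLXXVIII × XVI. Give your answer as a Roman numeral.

CLXXVIII = 178
XVI = 16
178 × 16 = 2848

MMDCCCXLVIII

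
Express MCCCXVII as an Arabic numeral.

MCCCXVII: M=1000, C=100, C=100, C=100, X=10, V=5, I=1, I=1
1000 + 100 + 100 + 100 + 10 + 5 + 1 + 1 = 1317

1317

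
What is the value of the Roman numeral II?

II: I=1, I=1
1 + 1 = 2

2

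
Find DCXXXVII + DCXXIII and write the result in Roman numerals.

DCXXXVII = 637
DCXXIII = 623
637 + 623 = 1260

MCCLX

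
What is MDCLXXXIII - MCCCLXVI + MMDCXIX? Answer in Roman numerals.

MDCLXXXIII = 1683, MCCCLXVI = 1366, MMDCXIX = 2619
1683 - 1366 = 317
317 + 2619 = 2936

MMCMXXXVI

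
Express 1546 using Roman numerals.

Convert 1546 to Roman numerals:
  1546 contains 1×1000 (M)
  546 contains 1×500 (D)
  46 contains 1×40 (XL)
  6 contains 1×5 (V)
  1 contains 1×1 (I)

MDXLVI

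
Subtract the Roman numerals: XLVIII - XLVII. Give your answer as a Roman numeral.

XLVIII = 48
XLVII = 47
48 - 47 = 1

I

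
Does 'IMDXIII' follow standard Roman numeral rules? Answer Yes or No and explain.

'IMDXIII': Invalid subtractive combination: IM

No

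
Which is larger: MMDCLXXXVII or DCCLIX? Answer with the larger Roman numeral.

MMDCLXXXVII = 2687
DCCLIX = 759
2687 is larger

MMDCLXXXVII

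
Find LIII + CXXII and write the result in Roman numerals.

LIII = 53
CXXII = 122
53 + 122 = 175

CLXXV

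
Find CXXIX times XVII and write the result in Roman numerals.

CXXIX = 129
XVII = 17
129 × 17 = 2193

MMCXCIII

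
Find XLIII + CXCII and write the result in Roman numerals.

XLIII = 43
CXCII = 192
43 + 192 = 235

CCXXXV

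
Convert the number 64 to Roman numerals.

Convert 64 to Roman numerals:
  64 contains 1×50 (L)
  14 contains 1×10 (X)
  4 contains 1×4 (IV)

LXIV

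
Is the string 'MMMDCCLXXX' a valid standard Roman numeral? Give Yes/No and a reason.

'MMMDCCLXXX': Check the rules: uses only the symbols I, V, X, L, C, D, M; no symbol is repeated more than three times in a row; V, L and D each appear at most once; no smaller symbol precedes a larger one (values never increase from left to right). Value: M (1000) + M (1000) + M (1000) + D (500) + C (100) + C (100) + L (50) + X (10) + X (10) + X (10) = 3780. So it is a valid standard Roman numeral.

Yes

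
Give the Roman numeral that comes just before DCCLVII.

DCCLVII = 757, so the previous integer is 757 - 1 = 756

DCCLVI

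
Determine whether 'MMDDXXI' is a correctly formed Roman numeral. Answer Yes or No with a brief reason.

'MMDDXXI': D should not appear more than once

No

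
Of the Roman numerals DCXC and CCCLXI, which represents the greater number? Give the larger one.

DCXC = 690
CCCLXI = 361
690 is larger

DCXC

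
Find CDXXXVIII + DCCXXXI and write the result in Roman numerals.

CDXXXVIII = 438
DCCXXXI = 731
438 + 731 = 1169

MCLXIX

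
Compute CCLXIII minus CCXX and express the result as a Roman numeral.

CCLXIII = 263
CCXX = 220
263 - 220 = 43

XLIII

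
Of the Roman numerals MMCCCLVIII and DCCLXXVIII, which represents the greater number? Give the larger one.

MMCCCLVIII = 2358
DCCLXXVIII = 778
2358 is larger

MMCCCLVIII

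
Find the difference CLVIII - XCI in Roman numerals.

CLVIII = 158
XCI = 91
158 - 91 = 67

LXVII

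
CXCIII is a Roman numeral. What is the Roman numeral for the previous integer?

CXCIII = 193; previous is 192

CXCII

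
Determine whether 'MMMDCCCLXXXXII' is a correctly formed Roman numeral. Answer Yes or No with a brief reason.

'MMMDCCCLXXXXII': More than 3 consecutive X's

No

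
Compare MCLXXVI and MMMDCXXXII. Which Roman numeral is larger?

MCLXXVI = 1176
MMMDCXXXII = 3632
3632 is larger

MMMDCXXXII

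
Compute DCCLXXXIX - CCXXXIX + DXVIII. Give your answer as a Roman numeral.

DCCLXXXIX = 789, CCXXXIX = 239, DXVIII = 518
789 - 239 = 550
550 + 518 = 1068

MLXVIII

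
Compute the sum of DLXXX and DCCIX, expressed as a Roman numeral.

DLXXX = 580
DCCIX = 709
580 + 709 = 1289

MCCLXXXIX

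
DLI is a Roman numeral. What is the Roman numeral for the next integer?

DLI = 551, so the next integer is 551 + 1 = 552

DLII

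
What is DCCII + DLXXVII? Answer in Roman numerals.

DCCII = 702
DLXXVII = 577
702 + 577 = 1279

MCCLXXIX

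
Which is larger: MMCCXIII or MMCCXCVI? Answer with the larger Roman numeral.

MMCCXIII = 2213
MMCCXCVI = 2296
2296 is larger

MMCCXCVI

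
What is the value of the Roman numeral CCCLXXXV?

CCCLXXXV: C=100, C=100, C=100, L=50, X=10, X=10, X=10, V=5
100 + 100 + 100 + 50 + 10 + 10 + 10 + 5 = 385

385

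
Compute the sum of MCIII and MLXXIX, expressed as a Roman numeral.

MCIII = 1103
MLXXIX = 1079
1103 + 1079 = 2182

MMCLXXXII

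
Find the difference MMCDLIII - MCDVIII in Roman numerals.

MMCDLIII = 2453
MCDVIII = 1408
2453 - 1408 = 1045

MXLV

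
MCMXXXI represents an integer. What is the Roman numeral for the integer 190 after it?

MCMXXXI = 1931
1931 + 190 = 2121

MMCXXI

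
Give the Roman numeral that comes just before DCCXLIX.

DCCXLIX = 749, so the previous integer is 749 - 1 = 748

DCCXLVIII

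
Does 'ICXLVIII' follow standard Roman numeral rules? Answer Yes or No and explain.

'ICXLVIII': Invalid subtractive combination: IC

No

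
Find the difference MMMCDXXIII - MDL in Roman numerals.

MMMCDXXIII = 3423
MDL = 1550
3423 - 1550 = 1873

MDCCCLXXIII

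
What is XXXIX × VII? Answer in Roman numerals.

XXXIX = 39
VII = 7
39 × 7 = 273

CCLXXIII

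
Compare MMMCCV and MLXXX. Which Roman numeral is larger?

MMMCCV = 3205
MLXXX = 1080
3205 is larger

MMMCCV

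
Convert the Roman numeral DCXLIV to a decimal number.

DCXLIV: D=500, C=100, XL=40, IV=4
500 + 100 + 40 + 4 = 644

644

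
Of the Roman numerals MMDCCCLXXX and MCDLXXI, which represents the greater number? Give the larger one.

MMDCCCLXXX = 2880
MCDLXXI = 1471
2880 is larger

MMDCCCLXXX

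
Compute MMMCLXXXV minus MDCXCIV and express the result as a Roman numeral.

MMMCLXXXV = 3185
MDCXCIV = 1694
3185 - 1694 = 1491

MCDXCI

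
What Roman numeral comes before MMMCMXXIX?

MMMCMXXIX = 3929; previous is 3928

MMMCMXXVIII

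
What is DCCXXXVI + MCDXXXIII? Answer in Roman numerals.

DCCXXXVI = 736
MCDXXXIII = 1433
736 + 1433 = 2169

MMCLXIX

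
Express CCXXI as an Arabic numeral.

CCXXI: C=100, C=100, X=10, X=10, I=1
100 + 100 + 10 + 10 + 1 = 221

221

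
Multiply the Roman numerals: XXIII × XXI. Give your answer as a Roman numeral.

XXIII = 23
XXI = 21
23 × 21 = 483

CDLXXXIII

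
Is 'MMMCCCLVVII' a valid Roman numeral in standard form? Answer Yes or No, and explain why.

'MMMCCCLVVII': V should not appear more than once

No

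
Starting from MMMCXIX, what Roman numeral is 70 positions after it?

MMMCXIX = 3119
3119 + 70 = 3189

MMMCLXXXIX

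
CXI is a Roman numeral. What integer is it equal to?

CXI: C=100, X=10, I=1
100 + 10 + 1 = 111

111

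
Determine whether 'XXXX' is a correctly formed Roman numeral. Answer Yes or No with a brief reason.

'XXXX': More than 3 consecutive X's

No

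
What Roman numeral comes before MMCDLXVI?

MMCDLXVI = 2466, so the previous integer is 2466 - 1 = 2465

MMCDLXV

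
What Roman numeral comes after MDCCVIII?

MDCCVIII = 1708, so the next integer is 1708 + 1 = 1709

MDCCIX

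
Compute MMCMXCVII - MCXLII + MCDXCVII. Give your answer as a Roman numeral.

MMCMXCVII = 2997, MCXLII = 1142, MCDXCVII = 1497
2997 - 1142 = 1855
1855 + 1497 = 3352

MMMCCCLII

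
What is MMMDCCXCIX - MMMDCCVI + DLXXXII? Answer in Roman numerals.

MMMDCCXCIX = 3799, MMMDCCVI = 3706, DLXXXII = 582
3799 - 3706 = 93
93 + 582 = 675

DCLXXV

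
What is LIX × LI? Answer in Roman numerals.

LIX = 59
LI = 51
59 × 51 = 3009

MMMIX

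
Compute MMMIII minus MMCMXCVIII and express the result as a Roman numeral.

MMMIII = 3003
MMCMXCVIII = 2998
3003 - 2998 = 5

V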